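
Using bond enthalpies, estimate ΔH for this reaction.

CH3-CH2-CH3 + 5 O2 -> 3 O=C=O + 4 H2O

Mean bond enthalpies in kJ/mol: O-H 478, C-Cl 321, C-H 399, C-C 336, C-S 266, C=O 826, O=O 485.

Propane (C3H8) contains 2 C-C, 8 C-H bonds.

Bonds broken (reactants):
  C-C: 2 × 336 = 672
  C-H: 8 × 399 = 3192
  O=O: 5 × 485 = 2425
  Σ(broken) = 6289 kJ
Bonds formed (products):
  C=O: 6 × 826 = 4956
  O-H: 8 × 478 = 3824
  Σ(formed) = 8780 kJ
ΔH = Σ(broken) − Σ(formed) = 6289 − 8780 = −2491 kJ

ΔH ≈ −2491 kJ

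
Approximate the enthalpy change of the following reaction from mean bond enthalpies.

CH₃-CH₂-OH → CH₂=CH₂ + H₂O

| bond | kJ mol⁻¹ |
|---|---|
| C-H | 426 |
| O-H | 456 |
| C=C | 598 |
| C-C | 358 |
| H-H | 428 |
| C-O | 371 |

ΔH ≈ +101 kJ

Bonds broken (reactants):
  C-C: 1 × 358 = 358
  C-H: 5 × 426 = 2130
  C-O: 1 × 371 = 371
  O-H: 1 × 456 = 456
  Σ(broken) = 3315 kJ
Bonds formed (products):
  C-H: 4 × 426 = 1704
  C=C: 1 × 598 = 598
  O-H: 2 × 456 = 912
  Σ(formed) = 3214 kJ
ΔH = Σ(broken) − Σ(formed) = 3315 − 3214 = +101 kJ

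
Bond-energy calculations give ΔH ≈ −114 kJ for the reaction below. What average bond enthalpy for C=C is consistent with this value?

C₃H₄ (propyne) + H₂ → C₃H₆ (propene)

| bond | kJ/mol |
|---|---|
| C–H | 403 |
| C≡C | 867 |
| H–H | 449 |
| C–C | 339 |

Let D be the C=C bond energy.
Σ(broken) = 1×867 + 1×339 + 4×403 + 1×449 = 3267
Σ(formed) = 1×339 + 6×403 + 1×D = 2757 + D
ΔH = Σ(broken) − Σ(formed) = (3267) − (2757 + D) = +510 − D
Setting this equal to −114 kJ gives D = 624 kJ/mol.

D(C=C) ≈ 624 kJ/mol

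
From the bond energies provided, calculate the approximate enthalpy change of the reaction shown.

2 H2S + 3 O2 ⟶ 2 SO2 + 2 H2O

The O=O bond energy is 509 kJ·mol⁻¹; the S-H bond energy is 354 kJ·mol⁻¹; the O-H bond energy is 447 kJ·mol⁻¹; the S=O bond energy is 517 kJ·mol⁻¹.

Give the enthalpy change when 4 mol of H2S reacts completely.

Bonds broken (reactants):
  O=O: 3 × 509 = 1527
  S-H: 4 × 354 = 1416
  Σ(broken) = 2943 kJ
Bonds formed (products):
  O-H: 4 × 447 = 1788
  S=O: 4 × 517 = 2068
  Σ(formed) = 3856 kJ
ΔH = Σ(broken) − Σ(formed) = 2943 − 3856 = −913 kJ
For 2× the reaction as written: 2 × (−913) = −1826 kJ

ΔH = −1826 kJ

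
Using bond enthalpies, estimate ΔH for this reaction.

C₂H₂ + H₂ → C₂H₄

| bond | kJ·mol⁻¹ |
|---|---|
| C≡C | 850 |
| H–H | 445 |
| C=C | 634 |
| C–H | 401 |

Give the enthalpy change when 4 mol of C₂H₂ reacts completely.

ΔH = −564 kJ

Bonds broken (reactants):
  C≡C: 1 × 850 = 850
  C–H: 2 × 401 = 802
  H–H: 1 × 445 = 445
  Σ(broken) = 2097 kJ
Bonds formed (products):
  C–H: 4 × 401 = 1604
  C=C: 1 × 634 = 634
  Σ(formed) = 2238 kJ
ΔH = Σ(broken) − Σ(formed) = 2097 − 2238 = −141 kJ
For 4× the reaction as written: 4 × (−141) = −564 kJ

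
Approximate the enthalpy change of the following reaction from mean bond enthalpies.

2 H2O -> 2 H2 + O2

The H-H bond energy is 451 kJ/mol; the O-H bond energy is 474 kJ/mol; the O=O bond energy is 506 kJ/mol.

Bonds broken (reactants):
  O-H: 4 × 474 = 1896
  Σ(broken) = 1896 kJ
Bonds formed (products):
  H-H: 2 × 451 = 902
  O=O: 1 × 506 = 506
  Σ(formed) = 1408 kJ
ΔH = Σ(broken) − Σ(formed) = 1896 − 1408 = +488 kJ

ΔH ≈ +488 kJ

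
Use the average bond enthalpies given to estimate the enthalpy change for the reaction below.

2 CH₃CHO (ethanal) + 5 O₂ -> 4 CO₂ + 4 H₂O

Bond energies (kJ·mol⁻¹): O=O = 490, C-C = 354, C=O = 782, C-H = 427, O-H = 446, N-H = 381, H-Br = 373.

ΔH ≈ −1686 kJ

Bonds broken (reactants):
  C-C: 2 × 354 = 708
  C-H: 8 × 427 = 3416
  C=O: 2 × 782 = 1564
  O=O: 5 × 490 = 2450
  Σ(broken) = 8138 kJ
Bonds formed (products):
  C=O: 8 × 782 = 6256
  O-H: 8 × 446 = 3568
  Σ(formed) = 9824 kJ
ΔH = Σ(broken) − Σ(formed) = 8138 − 9824 = −1686 kJ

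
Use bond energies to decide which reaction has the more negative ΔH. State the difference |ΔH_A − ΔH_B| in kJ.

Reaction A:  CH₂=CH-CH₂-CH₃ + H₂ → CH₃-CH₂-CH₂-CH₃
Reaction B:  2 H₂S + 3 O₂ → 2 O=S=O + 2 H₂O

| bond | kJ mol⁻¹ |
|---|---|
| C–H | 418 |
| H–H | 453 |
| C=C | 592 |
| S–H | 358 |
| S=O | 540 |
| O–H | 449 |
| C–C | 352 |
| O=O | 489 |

Reaction B, by 914 kJ

Reaction A:
  Bonds broken (reactants):
    C–C: 2 × 352 = 704
    C–H: 8 × 418 = 3344
    C=C: 1 × 592 = 592
    H–H: 1 × 453 = 453
    Σ(broken) = 5093 kJ
  Bonds formed (products):
    C–C: 3 × 352 = 1056
    C–H: 10 × 418 = 4180
    Σ(formed) = 5236 kJ
  ΔH_A = 5093 − 5236 = −143 kJ
Reaction B:
  Bonds broken (reactants):
    O=O: 3 × 489 = 1467
    S–H: 4 × 358 = 1432
    Σ(broken) = 2899 kJ
  Bonds formed (products):
    O–H: 4 × 449 = 1796
    S=O: 4 × 540 = 2160
    Σ(formed) = 3956 kJ
  ΔH_B = 2899 − 3956 = −1057 kJ
ΔH_A − ΔH_B = +914 kJ, so reaction B has the more negative ΔH; |ΔH_A − ΔH_B| = 914 kJ.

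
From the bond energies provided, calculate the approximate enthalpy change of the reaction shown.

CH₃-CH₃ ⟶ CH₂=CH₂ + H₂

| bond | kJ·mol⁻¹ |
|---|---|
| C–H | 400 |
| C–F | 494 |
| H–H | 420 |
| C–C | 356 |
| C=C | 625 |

Bonds broken (reactants):
  C–C: 1 × 356 = 356
  C–H: 6 × 400 = 2400
  Σ(broken) = 2756 kJ
Bonds formed (products):
  C–H: 4 × 400 = 1600
  C=C: 1 × 625 = 625
  H–H: 1 × 420 = 420
  Σ(formed) = 2645 kJ
ΔH = Σ(broken) − Σ(formed) = 2756 − 2645 = +111 kJ

ΔH ≈ +111 kJ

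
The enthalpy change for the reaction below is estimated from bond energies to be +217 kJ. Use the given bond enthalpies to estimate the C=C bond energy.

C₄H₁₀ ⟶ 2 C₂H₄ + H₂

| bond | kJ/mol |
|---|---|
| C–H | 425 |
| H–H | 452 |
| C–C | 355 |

Let D be the C=C bond energy.
Σ(broken) = 3×355 + 10×425 = 5315
Σ(formed) = 8×425 + 2×D + 1×452 = 3852 + 2D
ΔH = Σ(broken) − Σ(formed) = (5315) − (3852 + 2D) = +1463 − 2D
Setting this equal to +217 kJ gives 2D = 1246, so D = 623 kJ/mol.

D(C=C) ≈ 623 kJ/mol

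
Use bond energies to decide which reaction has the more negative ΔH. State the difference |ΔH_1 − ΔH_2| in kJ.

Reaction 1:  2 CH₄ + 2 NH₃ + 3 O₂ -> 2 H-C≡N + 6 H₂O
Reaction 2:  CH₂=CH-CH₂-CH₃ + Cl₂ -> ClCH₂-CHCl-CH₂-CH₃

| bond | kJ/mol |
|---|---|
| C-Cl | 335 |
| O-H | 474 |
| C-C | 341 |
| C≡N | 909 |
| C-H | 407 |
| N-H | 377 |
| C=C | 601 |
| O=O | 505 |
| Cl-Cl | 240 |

Reaction 1:
  Bonds broken (reactants):
    C-H: 8 × 407 = 3256
    N-H: 6 × 377 = 2262
    O=O: 3 × 505 = 1515
    Σ(broken) = 7033 kJ
  Bonds formed (products):
    C≡N: 2 × 909 = 1818
    C-H: 2 × 407 = 814
    O-H: 12 × 474 = 5688
    Σ(formed) = 8320 kJ
  ΔH_1 = 7033 − 8320 = −1287 kJ
Reaction 2:
  Bonds broken (reactants):
    C-C: 2 × 341 = 682
    C-H: 8 × 407 = 3256
    C=C: 1 × 601 = 601
    Cl-Cl: 1 × 240 = 240
    Σ(broken) = 4779 kJ
  Bonds formed (products):
    C-C: 3 × 341 = 1023
    C-Cl: 2 × 335 = 670
    C-H: 8 × 407 = 3256
    Σ(formed) = 4949 kJ
  ΔH_2 = 4779 − 4949 = −170 kJ
ΔH_1 − ΔH_2 = −1117 kJ, so reaction 1 has the more negative ΔH; |ΔH_1 − ΔH_2| = 1117 kJ.

Reaction 1, by 1117 kJ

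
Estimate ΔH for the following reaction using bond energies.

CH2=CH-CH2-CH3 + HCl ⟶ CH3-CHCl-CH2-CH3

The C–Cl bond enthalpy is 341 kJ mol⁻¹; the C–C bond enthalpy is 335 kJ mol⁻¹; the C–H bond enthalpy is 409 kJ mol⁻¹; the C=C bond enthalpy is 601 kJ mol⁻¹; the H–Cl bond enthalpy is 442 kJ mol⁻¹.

ΔH ≈ −42 kJ

Bonds broken (reactants):
  C–C: 2 × 335 = 670
  C–H: 8 × 409 = 3272
  C=C: 1 × 601 = 601
  H–Cl: 1 × 442 = 442
  Σ(broken) = 4985 kJ
Bonds formed (products):
  C–C: 3 × 335 = 1005
  C–Cl: 1 × 341 = 341
  C–H: 9 × 409 = 3681
  Σ(formed) = 5027 kJ
ΔH = Σ(broken) − Σ(formed) = 4985 − 5027 = −42 kJ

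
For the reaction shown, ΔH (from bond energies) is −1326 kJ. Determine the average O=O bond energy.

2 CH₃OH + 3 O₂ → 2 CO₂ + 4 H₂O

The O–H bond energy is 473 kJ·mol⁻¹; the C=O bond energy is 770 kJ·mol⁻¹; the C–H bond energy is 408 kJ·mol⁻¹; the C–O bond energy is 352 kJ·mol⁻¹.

Let D be the O=O bond energy.
Σ(broken) = 6×408 + 2×352 + 2×473 + 3×D = 4098 + 3D
Σ(formed) = 4×770 + 8×473 = 6864
ΔH = Σ(broken) − Σ(formed) = (4098 + 3D) − (6864) = −2766 + 3D
Setting this equal to −1326 kJ gives 3D = 1440, so D = 480 kJ/mol.

D(O=O) ≈ 480 kJ/mol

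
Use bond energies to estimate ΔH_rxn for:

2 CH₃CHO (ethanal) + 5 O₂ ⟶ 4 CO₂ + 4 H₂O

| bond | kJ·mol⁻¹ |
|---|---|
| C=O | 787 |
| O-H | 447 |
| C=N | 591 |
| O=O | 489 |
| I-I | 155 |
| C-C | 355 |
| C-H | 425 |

ΔH ≈ −1743 kJ

Bonds broken (reactants):
  C-C: 2 × 355 = 710
  C-H: 8 × 425 = 3400
  C=O: 2 × 787 = 1574
  O=O: 5 × 489 = 2445
  Σ(broken) = 8129 kJ
Bonds formed (products):
  C=O: 8 × 787 = 6296
  O-H: 8 × 447 = 3576
  Σ(formed) = 9872 kJ
ΔH = Σ(broken) − Σ(formed) = 8129 − 9872 = −1743 kJ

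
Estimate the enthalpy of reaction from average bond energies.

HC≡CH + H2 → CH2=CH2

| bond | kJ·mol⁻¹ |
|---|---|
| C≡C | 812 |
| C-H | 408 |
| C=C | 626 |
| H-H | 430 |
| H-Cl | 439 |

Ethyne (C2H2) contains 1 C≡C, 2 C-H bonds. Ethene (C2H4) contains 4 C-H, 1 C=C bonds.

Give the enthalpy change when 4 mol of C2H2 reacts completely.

ΔH = −800 kJ

Bonds broken (reactants):
  C≡C: 1 × 812 = 812
  C-H: 2 × 408 = 816
  H-H: 1 × 430 = 430
  Σ(broken) = 2058 kJ
Bonds formed (products):
  C-H: 4 × 408 = 1632
  C=C: 1 × 626 = 626
  Σ(formed) = 2258 kJ
ΔH = Σ(broken) − Σ(formed) = 2058 − 2258 = −200 kJ
For 4× the reaction as written: 4 × (−200) = −800 kJ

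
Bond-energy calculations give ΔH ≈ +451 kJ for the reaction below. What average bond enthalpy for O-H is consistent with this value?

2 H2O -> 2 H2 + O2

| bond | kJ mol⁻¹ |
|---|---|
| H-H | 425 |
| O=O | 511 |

Let D be the O-H bond energy.
Σ(broken) = 4×D = 4D
Σ(formed) = 2×425 + 1×511 = 1361
ΔH = Σ(broken) − Σ(formed) = (4D) − (1361) = −1361 + 4D
Setting this equal to +451 kJ gives 4D = 1812, so D = 453 kJ/mol.

D(O-H) ≈ 453 kJ/mol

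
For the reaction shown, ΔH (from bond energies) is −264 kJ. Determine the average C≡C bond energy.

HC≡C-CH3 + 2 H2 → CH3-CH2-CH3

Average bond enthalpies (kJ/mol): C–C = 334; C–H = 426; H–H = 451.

Let D be the C≡C bond energy.
Σ(broken) = 1×D + 1×334 + 4×426 + 2×451 = 2940 + D
Σ(formed) = 2×334 + 8×426 = 4076
ΔH = Σ(broken) − Σ(formed) = (2940 + D) − (4076) = −1136 + D
Setting this equal to −264 kJ gives D = 872 kJ/mol.

D(C≡C) ≈ 872 kJ/mol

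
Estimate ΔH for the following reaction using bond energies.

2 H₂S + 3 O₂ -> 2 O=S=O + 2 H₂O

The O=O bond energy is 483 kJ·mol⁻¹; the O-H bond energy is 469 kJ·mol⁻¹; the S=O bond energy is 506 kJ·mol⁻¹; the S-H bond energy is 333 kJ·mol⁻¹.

ΔH ≈ −1119 kJ

Bonds broken (reactants):
  O=O: 3 × 483 = 1449
  S-H: 4 × 333 = 1332
  Σ(broken) = 2781 kJ
Bonds formed (products):
  O-H: 4 × 469 = 1876
  S=O: 4 × 506 = 2024
  Σ(formed) = 3900 kJ
ΔH = Σ(broken) − Σ(formed) = 2781 − 3900 = −1119 kJ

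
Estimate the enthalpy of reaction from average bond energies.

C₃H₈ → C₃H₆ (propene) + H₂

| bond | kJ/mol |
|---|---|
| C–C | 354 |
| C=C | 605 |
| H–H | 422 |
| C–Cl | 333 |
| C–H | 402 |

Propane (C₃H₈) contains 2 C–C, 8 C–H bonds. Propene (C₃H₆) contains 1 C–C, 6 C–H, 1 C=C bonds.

ΔH ≈ +131 kJ

Bonds broken (reactants):
  C–C: 2 × 354 = 708
  C–H: 8 × 402 = 3216
  Σ(broken) = 3924 kJ
Bonds formed (products):
  C–C: 1 × 354 = 354
  C–H: 6 × 402 = 2412
  C=C: 1 × 605 = 605
  H–H: 1 × 422 = 422
  Σ(formed) = 3793 kJ
ΔH = Σ(broken) − Σ(formed) = 3924 − 3793 = +131 kJ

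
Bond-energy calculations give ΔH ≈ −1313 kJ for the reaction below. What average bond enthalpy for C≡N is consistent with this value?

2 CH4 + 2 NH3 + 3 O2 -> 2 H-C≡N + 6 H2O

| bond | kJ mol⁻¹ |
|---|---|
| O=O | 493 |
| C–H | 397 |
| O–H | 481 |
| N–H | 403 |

D(C≡N) ≈ 910 kJ/mol

Let D be the C≡N bond energy.
Σ(broken) = 8×397 + 6×403 + 3×493 = 7073
Σ(formed) = 2×D + 2×397 + 12×481 = 6566 + 2D
ΔH = Σ(broken) − Σ(formed) = (7073) − (6566 + 2D) = +507 − 2D
Setting this equal to −1313 kJ gives 2D = 1820, so D = 910 kJ/mol.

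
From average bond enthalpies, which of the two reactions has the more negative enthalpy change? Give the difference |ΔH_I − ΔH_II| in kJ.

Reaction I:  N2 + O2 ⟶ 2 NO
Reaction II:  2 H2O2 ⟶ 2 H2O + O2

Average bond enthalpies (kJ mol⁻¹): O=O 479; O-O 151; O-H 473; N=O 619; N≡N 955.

Reaction II, by 373 kJ

Reaction I:
  Bonds broken (reactants):
    N≡N: 1 × 955 = 955
    O=O: 1 × 479 = 479
    Σ(broken) = 1434 kJ
  Bonds formed (products):
    N=O: 2 × 619 = 1238
    Σ(formed) = 1238 kJ
  ΔH_I = 1434 − 1238 = +196 kJ
Reaction II:
  Bonds broken (reactants):
    O-H: 4 × 473 = 1892
    O-O: 2 × 151 = 302
    Σ(broken) = 2194 kJ
  Bonds formed (products):
    O-H: 4 × 473 = 1892
    O=O: 1 × 479 = 479
    Σ(formed) = 2371 kJ
  ΔH_II = 2194 − 2371 = −177 kJ
ΔH_I − ΔH_II = +373 kJ, so reaction II has the more negative ΔH; |ΔH_I − ΔH_II| = 373 kJ.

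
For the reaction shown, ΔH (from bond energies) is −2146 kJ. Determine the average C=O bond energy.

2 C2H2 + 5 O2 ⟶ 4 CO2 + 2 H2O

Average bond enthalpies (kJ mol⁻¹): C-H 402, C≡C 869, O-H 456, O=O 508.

Let D be the C=O bond energy.
Σ(broken) = 2×869 + 4×402 + 5×508 = 5886
Σ(formed) = 8×D + 4×456 = 1824 + 8D
ΔH = Σ(broken) − Σ(formed) = (5886) − (1824 + 8D) = +4062 − 8D
Setting this equal to −2146 kJ gives 8D = 6208, so D = 776 kJ/mol.

D(C=O) ≈ 776 kJ/mol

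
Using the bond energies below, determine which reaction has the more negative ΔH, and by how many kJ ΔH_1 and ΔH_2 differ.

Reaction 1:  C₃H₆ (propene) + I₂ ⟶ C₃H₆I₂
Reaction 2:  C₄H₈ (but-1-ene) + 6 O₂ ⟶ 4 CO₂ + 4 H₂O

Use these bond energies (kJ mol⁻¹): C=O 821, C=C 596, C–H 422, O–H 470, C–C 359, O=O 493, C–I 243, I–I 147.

Reaction 2, by 2578 kJ

Reaction 1:
  Bonds broken (reactants):
    C–C: 1 × 359 = 359
    C–H: 6 × 422 = 2532
    C=C: 1 × 596 = 596
    I–I: 1 × 147 = 147
    Σ(broken) = 3634 kJ
  Bonds formed (products):
    C–C: 2 × 359 = 718
    C–H: 6 × 422 = 2532
    C–I: 2 × 243 = 486
    Σ(formed) = 3736 kJ
  ΔH_1 = 3634 − 3736 = −102 kJ
Reaction 2:
  Bonds broken (reactants):
    C–C: 2 × 359 = 718
    C–H: 8 × 422 = 3376
    C=C: 1 × 596 = 596
    O=O: 6 × 493 = 2958
    Σ(broken) = 7648 kJ
  Bonds formed (products):
    C=O: 8 × 821 = 6568
    O–H: 8 × 470 = 3760
    Σ(formed) = 10328 kJ
  ΔH_2 = 7648 − 10328 = −2680 kJ
ΔH_1 − ΔH_2 = +2578 kJ, so reaction 2 has the more negative ΔH; |ΔH_1 − ΔH_2| = 2578 kJ.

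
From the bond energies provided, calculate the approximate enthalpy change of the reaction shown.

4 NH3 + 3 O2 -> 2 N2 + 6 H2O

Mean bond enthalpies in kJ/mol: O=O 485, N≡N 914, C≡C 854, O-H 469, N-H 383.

ΔH ≈ −1405 kJ

Bonds broken (reactants):
  N-H: 12 × 383 = 4596
  O=O: 3 × 485 = 1455
  Σ(broken) = 6051 kJ
Bonds formed (products):
  N≡N: 2 × 914 = 1828
  O-H: 12 × 469 = 5628
  Σ(formed) = 7456 kJ
ΔH = Σ(broken) − Σ(formed) = 6051 − 7456 = −1405 kJ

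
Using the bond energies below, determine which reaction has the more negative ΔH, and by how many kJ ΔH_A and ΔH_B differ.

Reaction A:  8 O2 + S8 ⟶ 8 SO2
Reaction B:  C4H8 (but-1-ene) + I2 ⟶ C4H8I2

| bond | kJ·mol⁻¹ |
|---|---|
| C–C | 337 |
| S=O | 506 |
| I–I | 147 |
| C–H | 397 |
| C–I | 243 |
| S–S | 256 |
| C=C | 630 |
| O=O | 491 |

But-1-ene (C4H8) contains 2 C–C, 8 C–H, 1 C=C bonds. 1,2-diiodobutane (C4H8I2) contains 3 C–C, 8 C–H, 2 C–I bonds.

Reaction A:
  Bonds broken (reactants):
    O=O: 8 × 491 = 3928
    S–S: 8 × 256 = 2048
    Σ(broken) = 5976 kJ
  Bonds formed (products):
    S=O: 16 × 506 = 8096
    Σ(formed) = 8096 kJ
  ΔH_A = 5976 − 8096 = −2120 kJ
Reaction B:
  Bonds broken (reactants):
    C–C: 2 × 337 = 674
    C–H: 8 × 397 = 3176
    C=C: 1 × 630 = 630
    I–I: 1 × 147 = 147
    Σ(broken) = 4627 kJ
  Bonds formed (products):
    C–C: 3 × 337 = 1011
    C–H: 8 × 397 = 3176
    C–I: 2 × 243 = 486
    Σ(formed) = 4673 kJ
  ΔH_B = 4627 − 4673 = −46 kJ
ΔH_A − ΔH_B = −2074 kJ, so reaction A has the more negative ΔH; |ΔH_A − ΔH_B| = 2074 kJ.

Reaction A, by 2074 kJ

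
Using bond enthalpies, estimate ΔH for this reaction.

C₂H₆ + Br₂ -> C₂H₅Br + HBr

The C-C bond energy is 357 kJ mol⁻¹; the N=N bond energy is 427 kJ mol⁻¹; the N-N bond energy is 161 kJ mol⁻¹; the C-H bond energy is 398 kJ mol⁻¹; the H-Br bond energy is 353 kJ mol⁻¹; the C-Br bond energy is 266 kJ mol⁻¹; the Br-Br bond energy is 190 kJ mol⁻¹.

Bonds broken (reactants):
  Br-Br: 1 × 190 = 190
  C-C: 1 × 357 = 357
  C-H: 6 × 398 = 2388
  Σ(broken) = 2935 kJ
Bonds formed (products):
  C-Br: 1 × 266 = 266
  C-C: 1 × 357 = 357
  C-H: 5 × 398 = 1990
  H-Br: 1 × 353 = 353
  Σ(formed) = 2966 kJ
ΔH = Σ(broken) − Σ(formed) = 2935 − 2966 = −31 kJ

ΔH ≈ −31 kJ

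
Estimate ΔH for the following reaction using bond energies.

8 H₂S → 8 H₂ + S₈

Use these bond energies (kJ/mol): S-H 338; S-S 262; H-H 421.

Bonds broken (reactants):
  S-H: 16 × 338 = 5408
  Σ(broken) = 5408 kJ
Bonds formed (products):
  H-H: 8 × 421 = 3368
  S-S: 8 × 262 = 2096
  Σ(formed) = 5464 kJ
ΔH = Σ(broken) − Σ(formed) = 5408 − 5464 = −56 kJ

ΔH ≈ −56 kJ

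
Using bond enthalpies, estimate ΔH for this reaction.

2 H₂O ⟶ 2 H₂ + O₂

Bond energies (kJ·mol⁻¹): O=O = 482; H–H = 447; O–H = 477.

ΔH ≈ +532 kJ

Bonds broken (reactants):
  O–H: 4 × 477 = 1908
  Σ(broken) = 1908 kJ
Bonds formed (products):
  H–H: 2 × 447 = 894
  O=O: 1 × 482 = 482
  Σ(formed) = 1376 kJ
ΔH = Σ(broken) − Σ(formed) = 1908 − 1376 = +532 kJ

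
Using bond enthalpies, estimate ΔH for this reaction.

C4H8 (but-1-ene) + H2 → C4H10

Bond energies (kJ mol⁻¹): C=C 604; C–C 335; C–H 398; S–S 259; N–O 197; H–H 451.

Bonds broken (reactants):
  C–C: 2 × 335 = 670
  C–H: 8 × 398 = 3184
  C=C: 1 × 604 = 604
  H–H: 1 × 451 = 451
  Σ(broken) = 4909 kJ
Bonds formed (products):
  C–C: 3 × 335 = 1005
  C–H: 10 × 398 = 3980
  Σ(formed) = 4985 kJ
ΔH = Σ(broken) − Σ(formed) = 4909 − 4985 = −76 kJ

ΔH ≈ −76 kJ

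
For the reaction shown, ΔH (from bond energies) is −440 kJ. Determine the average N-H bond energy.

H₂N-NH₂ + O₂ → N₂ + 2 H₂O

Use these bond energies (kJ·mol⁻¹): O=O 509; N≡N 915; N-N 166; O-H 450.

D(N-H) ≈ 400 kJ/mol

Let D be the N-H bond energy.
Σ(broken) = 4×D + 1×166 + 1×509 = 675 + 4D
Σ(formed) = 1×915 + 4×450 = 2715
ΔH = Σ(broken) − Σ(formed) = (675 + 4D) − (2715) = −2040 + 4D
Setting this equal to −440 kJ gives 4D = 1600, so D = 400 kJ/mol.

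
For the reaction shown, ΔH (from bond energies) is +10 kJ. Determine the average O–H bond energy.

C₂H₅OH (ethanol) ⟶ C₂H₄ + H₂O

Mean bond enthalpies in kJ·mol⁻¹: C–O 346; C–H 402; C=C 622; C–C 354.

D(O–H) ≈ 470 kJ/mol

Let D be the O–H bond energy.
Σ(broken) = 1×354 + 5×402 + 1×346 + 1×D = 2710 + D
Σ(formed) = 4×402 + 1×622 + 2×D = 2230 + 2D
ΔH = Σ(broken) − Σ(formed) = (2710 + D) − (2230 + 2D) = +480 − D
Setting this equal to +10 kJ gives D = 470 kJ/mol.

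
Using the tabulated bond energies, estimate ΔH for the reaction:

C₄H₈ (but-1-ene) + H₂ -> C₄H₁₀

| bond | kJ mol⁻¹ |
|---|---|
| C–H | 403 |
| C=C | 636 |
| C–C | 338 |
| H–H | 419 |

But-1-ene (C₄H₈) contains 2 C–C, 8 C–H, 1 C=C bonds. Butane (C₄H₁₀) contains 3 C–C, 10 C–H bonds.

Bonds broken (reactants):
  C–C: 2 × 338 = 676
  C–H: 8 × 403 = 3224
  C=C: 1 × 636 = 636
  H–H: 1 × 419 = 419
  Σ(broken) = 4955 kJ
Bonds formed (products):
  C–C: 3 × 338 = 1014
  C–H: 10 × 403 = 4030
  Σ(formed) = 5044 kJ
ΔH = Σ(broken) − Σ(formed) = 4955 − 5044 = −89 kJ

ΔH ≈ −89 kJ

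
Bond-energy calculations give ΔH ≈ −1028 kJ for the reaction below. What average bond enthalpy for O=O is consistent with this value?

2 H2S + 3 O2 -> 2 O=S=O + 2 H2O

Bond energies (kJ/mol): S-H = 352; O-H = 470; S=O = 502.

Let D be the O=O bond energy.
Σ(broken) = 3×D + 4×352 = 1408 + 3D
Σ(formed) = 4×470 + 4×502 = 3888
ΔH = Σ(broken) − Σ(formed) = (1408 + 3D) − (3888) = −2480 + 3D
Setting this equal to −1028 kJ gives 3D = 1452, so D = 484 kJ/mol.

D(O=O) ≈ 484 kJ/mol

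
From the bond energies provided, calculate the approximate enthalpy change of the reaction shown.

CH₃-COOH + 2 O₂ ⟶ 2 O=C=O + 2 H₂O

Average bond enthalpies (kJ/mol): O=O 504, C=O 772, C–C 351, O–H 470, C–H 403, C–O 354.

ΔH ≈ −804 kJ

Bonds broken (reactants):
  C–C: 1 × 351 = 351
  C–H: 3 × 403 = 1209
  C–O: 1 × 354 = 354
  C=O: 1 × 772 = 772
  O–H: 1 × 470 = 470
  O=O: 2 × 504 = 1008
  Σ(broken) = 4164 kJ
Bonds formed (products):
  C=O: 4 × 772 = 3088
  O–H: 4 × 470 = 1880
  Σ(formed) = 4968 kJ
ΔH = Σ(broken) − Σ(formed) = 4164 − 4968 = −804 kJ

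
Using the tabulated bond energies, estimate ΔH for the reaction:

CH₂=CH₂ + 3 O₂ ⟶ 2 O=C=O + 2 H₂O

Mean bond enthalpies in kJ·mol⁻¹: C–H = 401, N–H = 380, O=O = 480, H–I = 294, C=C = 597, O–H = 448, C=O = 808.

Bonds broken (reactants):
  C–H: 4 × 401 = 1604
  C=C: 1 × 597 = 597
  O=O: 3 × 480 = 1440
  Σ(broken) = 3641 kJ
Bonds formed (products):
  C=O: 4 × 808 = 3232
  O–H: 4 × 448 = 1792
  Σ(formed) = 5024 kJ
ΔH = Σ(broken) − Σ(formed) = 3641 − 5024 = −1383 kJ

ΔH ≈ −1383 kJ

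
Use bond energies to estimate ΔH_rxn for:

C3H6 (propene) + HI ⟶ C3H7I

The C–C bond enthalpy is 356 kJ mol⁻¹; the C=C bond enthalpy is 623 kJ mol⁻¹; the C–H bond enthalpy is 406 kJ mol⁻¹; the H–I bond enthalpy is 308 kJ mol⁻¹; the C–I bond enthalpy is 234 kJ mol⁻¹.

ΔH ≈ −65 kJ

Bonds broken (reactants):
  C–C: 1 × 356 = 356
  C–H: 6 × 406 = 2436
  C=C: 1 × 623 = 623
  H–I: 1 × 308 = 308
  Σ(broken) = 3723 kJ
Bonds formed (products):
  C–C: 2 × 356 = 712
  C–H: 7 × 406 = 2842
  C–I: 1 × 234 = 234
  Σ(formed) = 3788 kJ
ΔH = Σ(broken) − Σ(formed) = 3723 − 3788 = −65 kJ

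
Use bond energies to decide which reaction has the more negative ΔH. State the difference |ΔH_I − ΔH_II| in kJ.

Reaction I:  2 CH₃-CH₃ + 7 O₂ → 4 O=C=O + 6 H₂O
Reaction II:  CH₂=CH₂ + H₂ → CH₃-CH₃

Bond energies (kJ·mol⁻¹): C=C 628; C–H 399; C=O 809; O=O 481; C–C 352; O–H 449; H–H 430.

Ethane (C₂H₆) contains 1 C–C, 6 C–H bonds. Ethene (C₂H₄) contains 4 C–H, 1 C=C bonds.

Reaction I, by 2909 kJ

Reaction I:
  Bonds broken (reactants):
    C–C: 2 × 352 = 704
    C–H: 12 × 399 = 4788
    O=O: 7 × 481 = 3367
    Σ(broken) = 8859 kJ
  Bonds formed (products):
    C=O: 8 × 809 = 6472
    O–H: 12 × 449 = 5388
    Σ(formed) = 11860 kJ
  ΔH_I = 8859 − 11860 = −3001 kJ
Reaction II:
  Bonds broken (reactants):
    C–H: 4 × 399 = 1596
    C=C: 1 × 628 = 628
    H–H: 1 × 430 = 430
    Σ(broken) = 2654 kJ
  Bonds formed (products):
    C–C: 1 × 352 = 352
    C–H: 6 × 399 = 2394
    Σ(formed) = 2746 kJ
  ΔH_II = 2654 − 2746 = −92 kJ
ΔH_I − ΔH_II = −2909 kJ, so reaction I has the more negative ΔH; |ΔH_I − ΔH_II| = 2909 kJ.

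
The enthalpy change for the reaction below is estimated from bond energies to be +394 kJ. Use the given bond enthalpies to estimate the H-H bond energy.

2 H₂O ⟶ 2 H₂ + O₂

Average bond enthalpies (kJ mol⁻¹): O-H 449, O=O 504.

Let D be the H-H bond energy.
Σ(broken) = 4×449 = 1796
Σ(formed) = 2×D + 1×504 = 504 + 2D
ΔH = Σ(broken) − Σ(formed) = (1796) − (504 + 2D) = +1292 − 2D
Setting this equal to +394 kJ gives 2D = 898, so D = 449 kJ/mol.

D(H-H) ≈ 449 kJ/mol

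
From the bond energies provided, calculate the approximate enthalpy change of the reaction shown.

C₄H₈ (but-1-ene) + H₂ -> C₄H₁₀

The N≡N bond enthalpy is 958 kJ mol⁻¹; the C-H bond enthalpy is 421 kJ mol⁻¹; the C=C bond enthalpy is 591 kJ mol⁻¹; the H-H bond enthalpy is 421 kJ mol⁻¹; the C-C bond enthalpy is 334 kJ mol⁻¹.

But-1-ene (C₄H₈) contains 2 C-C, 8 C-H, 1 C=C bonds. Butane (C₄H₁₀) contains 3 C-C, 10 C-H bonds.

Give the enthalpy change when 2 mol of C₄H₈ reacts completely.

ΔH = −328 kJ

Bonds broken (reactants):
  C-C: 2 × 334 = 668
  C-H: 8 × 421 = 3368
  C=C: 1 × 591 = 591
  H-H: 1 × 421 = 421
  Σ(broken) = 5048 kJ
Bonds formed (products):
  C-C: 3 × 334 = 1002
  C-H: 10 × 421 = 4210
  Σ(formed) = 5212 kJ
ΔH = Σ(broken) − Σ(formed) = 5048 − 5212 = −164 kJ
For 2× the reaction as written: 2 × (−164) = −328 kJ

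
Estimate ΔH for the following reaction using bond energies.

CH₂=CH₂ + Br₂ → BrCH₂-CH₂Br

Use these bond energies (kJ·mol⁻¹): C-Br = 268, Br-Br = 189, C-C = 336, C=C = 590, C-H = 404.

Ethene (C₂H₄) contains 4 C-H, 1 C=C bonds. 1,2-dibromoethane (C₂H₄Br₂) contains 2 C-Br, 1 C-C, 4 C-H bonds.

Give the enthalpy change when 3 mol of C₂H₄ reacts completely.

Bonds broken (reactants):
  Br-Br: 1 × 189 = 189
  C-H: 4 × 404 = 1616
  C=C: 1 × 590 = 590
  Σ(broken) = 2395 kJ
Bonds formed (products):
  C-Br: 2 × 268 = 536
  C-C: 1 × 336 = 336
  C-H: 4 × 404 = 1616
  Σ(formed) = 2488 kJ
ΔH = Σ(broken) − Σ(formed) = 2395 − 2488 = −93 kJ
For 3× the reaction as written: 3 × (−93) = −279 kJ

ΔH = −279 kJ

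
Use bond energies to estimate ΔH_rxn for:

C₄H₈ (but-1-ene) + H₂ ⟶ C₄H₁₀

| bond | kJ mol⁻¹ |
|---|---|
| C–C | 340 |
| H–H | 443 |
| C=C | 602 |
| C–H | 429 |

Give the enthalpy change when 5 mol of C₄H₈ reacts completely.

Bonds broken (reactants):
  C–C: 2 × 340 = 680
  C–H: 8 × 429 = 3432
  C=C: 1 × 602 = 602
  H–H: 1 × 443 = 443
  Σ(broken) = 5157 kJ
Bonds formed (products):
  C–C: 3 × 340 = 1020
  C–H: 10 × 429 = 4290
  Σ(formed) = 5310 kJ
ΔH = Σ(broken) − Σ(formed) = 5157 − 5310 = −153 kJ
For 5× the reaction as written: 5 × (−153) = −765 kJ

ΔH = −765 kJ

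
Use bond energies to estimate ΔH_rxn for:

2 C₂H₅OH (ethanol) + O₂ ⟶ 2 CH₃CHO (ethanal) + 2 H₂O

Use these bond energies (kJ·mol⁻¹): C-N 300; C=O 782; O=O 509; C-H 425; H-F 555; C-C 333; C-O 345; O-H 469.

ΔH ≈ −453 kJ

Bonds broken (reactants):
  C-C: 2 × 333 = 666
  C-H: 10 × 425 = 4250
  C-O: 2 × 345 = 690
  O-H: 2 × 469 = 938
  O=O: 1 × 509 = 509
  Σ(broken) = 7053 kJ
Bonds formed (products):
  C-C: 2 × 333 = 666
  C-H: 8 × 425 = 3400
  C=O: 2 × 782 = 1564
  O-H: 4 × 469 = 1876
  Σ(formed) = 7506 kJ
ΔH = Σ(broken) − Σ(formed) = 7053 − 7506 = −453 kJ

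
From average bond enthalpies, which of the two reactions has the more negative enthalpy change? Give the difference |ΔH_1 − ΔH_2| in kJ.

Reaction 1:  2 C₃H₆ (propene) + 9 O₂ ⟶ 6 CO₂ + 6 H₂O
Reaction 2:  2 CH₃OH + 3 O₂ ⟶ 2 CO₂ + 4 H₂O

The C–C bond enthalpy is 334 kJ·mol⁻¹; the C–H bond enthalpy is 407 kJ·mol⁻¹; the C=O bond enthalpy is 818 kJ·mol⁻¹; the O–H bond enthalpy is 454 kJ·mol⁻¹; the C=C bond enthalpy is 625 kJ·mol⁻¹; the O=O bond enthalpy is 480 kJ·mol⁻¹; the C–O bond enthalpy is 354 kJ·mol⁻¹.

Reaction 1, by 2736 kJ

Reaction 1:
  Bonds broken (reactants):
    C–C: 2 × 334 = 668
    C–H: 12 × 407 = 4884
    C=C: 2 × 625 = 1250
    O=O: 9 × 480 = 4320
    Σ(broken) = 11122 kJ
  Bonds formed (products):
    C=O: 12 × 818 = 9816
    O–H: 12 × 454 = 5448
    Σ(formed) = 15264 kJ
  ΔH_1 = 11122 − 15264 = −4142 kJ
Reaction 2:
  Bonds broken (reactants):
    C–H: 6 × 407 = 2442
    C–O: 2 × 354 = 708
    O–H: 2 × 454 = 908
    O=O: 3 × 480 = 1440
    Σ(broken) = 5498 kJ
  Bonds formed (products):
    C=O: 4 × 818 = 3272
    O–H: 8 × 454 = 3632
    Σ(formed) = 6904 kJ
  ΔH_2 = 5498 − 6904 = −1406 kJ
ΔH_1 − ΔH_2 = −2736 kJ, so reaction 1 has the more negative ΔH; |ΔH_1 − ΔH_2| = 2736 kJ.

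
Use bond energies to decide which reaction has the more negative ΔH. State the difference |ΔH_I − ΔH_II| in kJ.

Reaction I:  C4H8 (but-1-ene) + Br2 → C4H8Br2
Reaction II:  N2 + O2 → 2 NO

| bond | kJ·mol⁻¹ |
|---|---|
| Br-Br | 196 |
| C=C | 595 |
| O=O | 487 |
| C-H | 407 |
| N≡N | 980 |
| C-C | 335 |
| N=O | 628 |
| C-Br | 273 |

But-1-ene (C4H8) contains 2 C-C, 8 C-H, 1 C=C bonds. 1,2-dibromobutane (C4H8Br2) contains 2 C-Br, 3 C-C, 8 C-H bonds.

Reaction I, by 301 kJ

Reaction I:
  Bonds broken (reactants):
    Br-Br: 1 × 196 = 196
    C-C: 2 × 335 = 670
    C-H: 8 × 407 = 3256
    C=C: 1 × 595 = 595
    Σ(broken) = 4717 kJ
  Bonds formed (products):
    C-Br: 2 × 273 = 546
    C-C: 3 × 335 = 1005
    C-H: 8 × 407 = 3256
    Σ(formed) = 4807 kJ
  ΔH_I = 4717 − 4807 = −90 kJ
Reaction II:
  Bonds broken (reactants):
    N≡N: 1 × 980 = 980
    O=O: 1 × 487 = 487
    Σ(broken) = 1467 kJ
  Bonds formed (products):
    N=O: 2 × 628 = 1256
    Σ(formed) = 1256 kJ
  ΔH_II = 1467 − 1256 = +211 kJ
ΔH_I − ΔH_II = −301 kJ, so reaction I has the more negative ΔH; |ΔH_I − ΔH_II| = 301 kJ.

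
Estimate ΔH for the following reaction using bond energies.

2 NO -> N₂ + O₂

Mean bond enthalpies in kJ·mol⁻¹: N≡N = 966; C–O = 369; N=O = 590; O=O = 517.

ΔH ≈ −303 kJ

Bonds broken (reactants):
  N=O: 2 × 590 = 1180
  Σ(broken) = 1180 kJ
Bonds formed (products):
  N≡N: 1 × 966 = 966
  O=O: 1 × 517 = 517
  Σ(formed) = 1483 kJ
ΔH = Σ(broken) − Σ(formed) = 1180 − 1483 = −303 kJ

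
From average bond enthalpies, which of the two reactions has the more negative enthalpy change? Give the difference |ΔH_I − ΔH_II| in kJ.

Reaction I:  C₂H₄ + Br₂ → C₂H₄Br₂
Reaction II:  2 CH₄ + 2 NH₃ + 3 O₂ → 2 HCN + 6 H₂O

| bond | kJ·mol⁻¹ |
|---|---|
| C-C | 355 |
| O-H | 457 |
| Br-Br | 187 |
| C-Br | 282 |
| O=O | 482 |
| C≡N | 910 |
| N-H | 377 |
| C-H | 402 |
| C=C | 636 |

Reaction I:
  Bonds broken (reactants):
    Br-Br: 1 × 187 = 187
    C-H: 4 × 402 = 1608
    C=C: 1 × 636 = 636
    Σ(broken) = 2431 kJ
  Bonds formed (products):
    C-Br: 2 × 282 = 564
    C-C: 1 × 355 = 355
    C-H: 4 × 402 = 1608
    Σ(formed) = 2527 kJ
  ΔH_I = 2431 − 2527 = −96 kJ
Reaction II:
  Bonds broken (reactants):
    C-H: 8 × 402 = 3216
    N-H: 6 × 377 = 2262
    O=O: 3 × 482 = 1446
    Σ(broken) = 6924 kJ
  Bonds formed (products):
    C≡N: 2 × 910 = 1820
    C-H: 2 × 402 = 804
    O-H: 12 × 457 = 5484
    Σ(formed) = 8108 kJ
  ΔH_II = 6924 − 8108 = −1184 kJ
ΔH_I − ΔH_II = +1088 kJ, so reaction II has the more negative ΔH; |ΔH_I − ΔH_II| = 1088 kJ.

Reaction II, by 1088 kJ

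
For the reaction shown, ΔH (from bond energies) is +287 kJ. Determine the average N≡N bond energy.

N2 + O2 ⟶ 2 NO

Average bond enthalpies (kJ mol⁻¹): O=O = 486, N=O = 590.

Let D be the N≡N bond energy.
Σ(broken) = 1×D + 1×486 = 486 + D
Σ(formed) = 2×590 = 1180
ΔH = Σ(broken) − Σ(formed) = (486 + D) − (1180) = −694 + D
Setting this equal to +287 kJ gives D = 981 kJ/mol.

D(N≡N) ≈ 981 kJ/mol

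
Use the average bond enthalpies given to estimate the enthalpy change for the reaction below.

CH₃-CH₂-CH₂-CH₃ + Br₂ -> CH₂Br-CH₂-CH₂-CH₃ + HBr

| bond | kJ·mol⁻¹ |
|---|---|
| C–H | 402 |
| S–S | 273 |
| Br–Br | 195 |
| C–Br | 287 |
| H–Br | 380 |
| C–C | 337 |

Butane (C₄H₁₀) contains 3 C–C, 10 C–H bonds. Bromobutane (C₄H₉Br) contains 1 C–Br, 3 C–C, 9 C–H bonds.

ΔH ≈ −70 kJ

Bonds broken (reactants):
  Br–Br: 1 × 195 = 195
  C–C: 3 × 337 = 1011
  C–H: 10 × 402 = 4020
  Σ(broken) = 5226 kJ
Bonds formed (products):
  C–Br: 1 × 287 = 287
  C–C: 3 × 337 = 1011
  C–H: 9 × 402 = 3618
  H–Br: 1 × 380 = 380
  Σ(formed) = 5296 kJ
ΔH = Σ(broken) − Σ(formed) = 5226 − 5296 = −70 kJ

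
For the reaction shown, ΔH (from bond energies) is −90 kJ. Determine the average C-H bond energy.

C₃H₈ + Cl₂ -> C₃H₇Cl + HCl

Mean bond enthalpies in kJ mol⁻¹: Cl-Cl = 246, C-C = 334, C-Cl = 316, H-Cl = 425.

Let D be the C-H bond energy.
Σ(broken) = 2×334 + 8×D + 1×246 = 914 + 8D
Σ(formed) = 2×334 + 1×316 + 7×D + 1×425 = 1409 + 7D
ΔH = Σ(broken) − Σ(formed) = (914 + 8D) − (1409 + 7D) = −495 + D
Setting this equal to −90 kJ gives D = 405 kJ/mol.

D(C-H) ≈ 405 kJ/mol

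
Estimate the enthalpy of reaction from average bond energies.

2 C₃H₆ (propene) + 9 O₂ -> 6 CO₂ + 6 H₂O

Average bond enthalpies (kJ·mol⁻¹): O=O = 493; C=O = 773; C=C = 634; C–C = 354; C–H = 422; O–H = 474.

Bonds broken (reactants):
  C–C: 2 × 354 = 708
  C–H: 12 × 422 = 5064
  C=C: 2 × 634 = 1268
  O=O: 9 × 493 = 4437
  Σ(broken) = 11477 kJ
Bonds formed (products):
  C=O: 12 × 773 = 9276
  O–H: 12 × 474 = 5688
  Σ(formed) = 14964 kJ
ΔH = Σ(broken) − Σ(formed) = 11477 − 14964 = −3487 kJ

ΔH ≈ −3487 kJ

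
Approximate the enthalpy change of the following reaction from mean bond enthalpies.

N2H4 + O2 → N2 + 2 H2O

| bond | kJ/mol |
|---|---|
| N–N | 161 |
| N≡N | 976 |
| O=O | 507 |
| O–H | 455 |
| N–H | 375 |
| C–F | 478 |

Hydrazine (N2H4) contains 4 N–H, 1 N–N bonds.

ΔH ≈ −628 kJ

Bonds broken (reactants):
  N–H: 4 × 375 = 1500
  N–N: 1 × 161 = 161
  O=O: 1 × 507 = 507
  Σ(broken) = 2168 kJ
Bonds formed (products):
  N≡N: 1 × 976 = 976
  O–H: 4 × 455 = 1820
  Σ(formed) = 2796 kJ
ΔH = Σ(broken) − Σ(formed) = 2168 − 2796 = −628 kJ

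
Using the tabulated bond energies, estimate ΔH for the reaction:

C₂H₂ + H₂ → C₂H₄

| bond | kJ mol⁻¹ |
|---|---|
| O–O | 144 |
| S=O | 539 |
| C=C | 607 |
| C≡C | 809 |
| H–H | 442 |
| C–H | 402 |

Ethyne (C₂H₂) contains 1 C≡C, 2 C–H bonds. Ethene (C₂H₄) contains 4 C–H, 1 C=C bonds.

Bonds broken (reactants):
  C≡C: 1 × 809 = 809
  C–H: 2 × 402 = 804
  H–H: 1 × 442 = 442
  Σ(broken) = 2055 kJ
Bonds formed (products):
  C–H: 4 × 402 = 1608
  C=C: 1 × 607 = 607
  Σ(formed) = 2215 kJ
ΔH = Σ(broken) − Σ(formed) = 2055 − 2215 = −160 kJ

ΔH ≈ −160 kJ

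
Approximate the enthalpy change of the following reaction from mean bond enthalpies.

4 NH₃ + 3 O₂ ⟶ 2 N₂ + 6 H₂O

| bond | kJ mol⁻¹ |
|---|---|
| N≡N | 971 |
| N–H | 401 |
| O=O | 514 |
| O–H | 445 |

ΔH ≈ −928 kJ

Bonds broken (reactants):
  N–H: 12 × 401 = 4812
  O=O: 3 × 514 = 1542
  Σ(broken) = 6354 kJ
Bonds formed (products):
  N≡N: 2 × 971 = 1942
  O–H: 12 × 445 = 5340
  Σ(formed) = 7282 kJ
ΔH = Σ(broken) − Σ(formed) = 6354 − 7282 = −928 kJ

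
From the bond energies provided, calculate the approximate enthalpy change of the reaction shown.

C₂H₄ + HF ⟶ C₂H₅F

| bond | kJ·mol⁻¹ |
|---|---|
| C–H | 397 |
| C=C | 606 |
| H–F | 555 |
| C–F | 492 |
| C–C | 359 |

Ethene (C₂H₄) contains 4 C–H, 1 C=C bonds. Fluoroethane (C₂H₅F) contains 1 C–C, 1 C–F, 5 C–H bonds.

ΔH ≈ −87 kJ

Bonds broken (reactants):
  C–H: 4 × 397 = 1588
  C=C: 1 × 606 = 606
  H–F: 1 × 555 = 555
  Σ(broken) = 2749 kJ
Bonds formed (products):
  C–C: 1 × 359 = 359
  C–F: 1 × 492 = 492
  C–H: 5 × 397 = 1985
  Σ(formed) = 2836 kJ
ΔH = Σ(broken) − Σ(formed) = 2749 − 2836 = −87 kJ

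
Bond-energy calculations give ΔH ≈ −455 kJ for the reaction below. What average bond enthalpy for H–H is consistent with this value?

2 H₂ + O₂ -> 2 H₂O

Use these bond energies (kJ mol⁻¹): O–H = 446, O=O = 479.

D(H–H) ≈ 425 kJ/mol

Let D be the H–H bond energy.
Σ(broken) = 2×D + 1×479 = 479 + 2D
Σ(formed) = 4×446 = 1784
ΔH = Σ(broken) − Σ(formed) = (479 + 2D) − (1784) = −1305 + 2D
Setting this equal to −455 kJ gives 2D = 850, so D = 425 kJ/mol.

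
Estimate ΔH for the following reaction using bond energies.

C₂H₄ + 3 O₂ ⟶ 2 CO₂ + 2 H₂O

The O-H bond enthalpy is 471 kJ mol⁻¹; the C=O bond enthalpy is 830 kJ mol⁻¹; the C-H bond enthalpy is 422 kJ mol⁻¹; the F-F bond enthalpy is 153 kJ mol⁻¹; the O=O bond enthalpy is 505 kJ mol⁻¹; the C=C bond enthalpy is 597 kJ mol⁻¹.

Bonds broken (reactants):
  C-H: 4 × 422 = 1688
  C=C: 1 × 597 = 597
  O=O: 3 × 505 = 1515
  Σ(broken) = 3800 kJ
Bonds formed (products):
  C=O: 4 × 830 = 3320
  O-H: 4 × 471 = 1884
  Σ(formed) = 5204 kJ
ΔH = Σ(broken) − Σ(formed) = 3800 − 5204 = −1404 kJ

ΔH ≈ −1404 kJ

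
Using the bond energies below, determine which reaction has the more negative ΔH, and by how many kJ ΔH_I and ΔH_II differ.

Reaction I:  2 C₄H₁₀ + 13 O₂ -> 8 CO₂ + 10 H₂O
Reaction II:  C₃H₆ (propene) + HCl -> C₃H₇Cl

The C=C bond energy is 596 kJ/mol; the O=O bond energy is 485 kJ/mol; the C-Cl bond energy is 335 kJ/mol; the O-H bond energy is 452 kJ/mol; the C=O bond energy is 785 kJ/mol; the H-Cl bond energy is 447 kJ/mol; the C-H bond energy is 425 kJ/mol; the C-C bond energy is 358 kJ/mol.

Reaction I:
  Bonds broken (reactants):
    C-C: 6 × 358 = 2148
    C-H: 20 × 425 = 8500
    O=O: 13 × 485 = 6305
    Σ(broken) = 16953 kJ
  Bonds formed (products):
    C=O: 16 × 785 = 12560
    O-H: 20 × 452 = 9040
    Σ(formed) = 21600 kJ
  ΔH_I = 16953 − 21600 = −4647 kJ
Reaction II:
  Bonds broken (reactants):
    C-C: 1 × 358 = 358
    C-H: 6 × 425 = 2550
    C=C: 1 × 596 = 596
    H-Cl: 1 × 447 = 447
    Σ(broken) = 3951 kJ
  Bonds formed (products):
    C-C: 2 × 358 = 716
    C-Cl: 1 × 335 = 335
    C-H: 7 × 425 = 2975
    Σ(formed) = 4026 kJ
  ΔH_II = 3951 − 4026 = −75 kJ
ΔH_I − ΔH_II = −4572 kJ, so reaction I has the more negative ΔH; |ΔH_I − ΔH_II| = 4572 kJ.

Reaction I, by 4572 kJ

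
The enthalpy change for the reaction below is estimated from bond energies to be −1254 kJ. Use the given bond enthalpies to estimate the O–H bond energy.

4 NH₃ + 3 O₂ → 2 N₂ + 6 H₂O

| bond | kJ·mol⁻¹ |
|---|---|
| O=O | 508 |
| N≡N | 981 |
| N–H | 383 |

D(O–H) ≈ 451 kJ/mol

Let D be the O–H bond energy.
Σ(broken) = 12×383 + 3×508 = 6120
Σ(formed) = 2×981 + 12×D = 1962 + 12D
ΔH = Σ(broken) − Σ(formed) = (6120) − (1962 + 12D) = +4158 − 12D
Setting this equal to −1254 kJ gives 12D = 5412, so D = 451 kJ/mol.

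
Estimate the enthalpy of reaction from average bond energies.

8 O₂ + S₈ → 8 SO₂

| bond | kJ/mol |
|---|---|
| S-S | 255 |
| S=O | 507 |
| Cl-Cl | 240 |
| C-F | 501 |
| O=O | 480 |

ΔH ≈ −2232 kJ

Bonds broken (reactants):
  O=O: 8 × 480 = 3840
  S-S: 8 × 255 = 2040
  Σ(broken) = 5880 kJ
Bonds formed (products):
  S=O: 16 × 507 = 8112
  Σ(formed) = 8112 kJ
ΔH = Σ(broken) − Σ(formed) = 5880 − 8112 = −2232 kJ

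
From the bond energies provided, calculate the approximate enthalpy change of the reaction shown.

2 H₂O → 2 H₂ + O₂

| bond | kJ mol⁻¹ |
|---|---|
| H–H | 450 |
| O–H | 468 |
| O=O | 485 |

ΔH ≈ +487 kJ

Bonds broken (reactants):
  O–H: 4 × 468 = 1872
  Σ(broken) = 1872 kJ
Bonds formed (products):
  H–H: 2 × 450 = 900
  O=O: 1 × 485 = 485
  Σ(formed) = 1385 kJ
ΔH = Σ(broken) − Σ(formed) = 1872 − 1385 = +487 kJ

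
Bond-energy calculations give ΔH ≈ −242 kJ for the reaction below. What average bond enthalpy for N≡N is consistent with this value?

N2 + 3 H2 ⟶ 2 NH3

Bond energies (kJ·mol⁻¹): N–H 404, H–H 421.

Let D be the N≡N bond energy.
Σ(broken) = 3×421 + 1×D = 1263 + D
Σ(formed) = 6×404 = 2424
ΔH = Σ(broken) − Σ(formed) = (1263 + D) − (2424) = −1161 + D
Setting this equal to −242 kJ gives D = 919 kJ/mol.

D(N≡N) ≈ 919 kJ/mol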